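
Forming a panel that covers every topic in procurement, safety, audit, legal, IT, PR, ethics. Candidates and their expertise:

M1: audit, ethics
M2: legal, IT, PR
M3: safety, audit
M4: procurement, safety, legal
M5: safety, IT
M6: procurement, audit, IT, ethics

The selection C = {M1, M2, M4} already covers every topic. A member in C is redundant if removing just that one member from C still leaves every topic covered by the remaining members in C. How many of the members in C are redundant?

Drop M1: audit, ethics uncovered — not redundant.
Drop M2: IT, PR uncovered — not redundant.
Drop M4: procurement, safety uncovered — not redundant.
None of the members in C is redundant.

0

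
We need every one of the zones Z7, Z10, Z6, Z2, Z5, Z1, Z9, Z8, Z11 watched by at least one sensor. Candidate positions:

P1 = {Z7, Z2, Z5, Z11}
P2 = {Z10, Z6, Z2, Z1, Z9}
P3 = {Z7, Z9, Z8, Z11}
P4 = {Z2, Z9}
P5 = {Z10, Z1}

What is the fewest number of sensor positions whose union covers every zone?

3

P1, P2, P3 together cover {Z7, Z10, Z6, Z2, Z5, Z1, Z9, Z8, Z11} — every zone.
No 2 of the 5 sensor positions cover everything (all 10 pairs fall short), so 3 is minimum.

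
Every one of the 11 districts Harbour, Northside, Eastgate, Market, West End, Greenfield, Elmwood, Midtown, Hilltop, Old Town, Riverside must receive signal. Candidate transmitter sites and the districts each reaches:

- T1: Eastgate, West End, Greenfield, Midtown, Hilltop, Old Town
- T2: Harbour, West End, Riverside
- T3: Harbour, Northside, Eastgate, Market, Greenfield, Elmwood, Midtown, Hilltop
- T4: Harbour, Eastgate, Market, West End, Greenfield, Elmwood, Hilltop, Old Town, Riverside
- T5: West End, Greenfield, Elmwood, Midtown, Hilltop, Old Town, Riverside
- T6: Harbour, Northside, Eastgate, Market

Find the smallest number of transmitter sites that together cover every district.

2

T3, T4 together cover {Harbour, Northside, Eastgate, Market, West End, Greenfield, Elmwood, Midtown, Hilltop, Old Town, Riverside} — every district.
No single transmitter site contains all 11 districts, so 2 is optimal.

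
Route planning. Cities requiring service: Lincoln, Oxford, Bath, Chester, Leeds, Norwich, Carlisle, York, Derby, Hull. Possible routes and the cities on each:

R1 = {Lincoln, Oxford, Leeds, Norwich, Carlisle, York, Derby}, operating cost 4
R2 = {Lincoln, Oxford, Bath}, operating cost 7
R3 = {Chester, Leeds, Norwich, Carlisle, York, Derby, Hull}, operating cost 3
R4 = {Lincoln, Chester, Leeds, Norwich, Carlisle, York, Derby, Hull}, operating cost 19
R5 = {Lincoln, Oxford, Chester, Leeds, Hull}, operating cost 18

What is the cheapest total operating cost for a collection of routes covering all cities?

10

R2, R3 cover every city at operating cost 7 + 3 = 10.
Any cover uses at least 2 routes; among all covering selections none totals below 10.
Greedy by coverage-per-operating cost would pick R3, R1, R2 for 14 — worse than the optimum 10.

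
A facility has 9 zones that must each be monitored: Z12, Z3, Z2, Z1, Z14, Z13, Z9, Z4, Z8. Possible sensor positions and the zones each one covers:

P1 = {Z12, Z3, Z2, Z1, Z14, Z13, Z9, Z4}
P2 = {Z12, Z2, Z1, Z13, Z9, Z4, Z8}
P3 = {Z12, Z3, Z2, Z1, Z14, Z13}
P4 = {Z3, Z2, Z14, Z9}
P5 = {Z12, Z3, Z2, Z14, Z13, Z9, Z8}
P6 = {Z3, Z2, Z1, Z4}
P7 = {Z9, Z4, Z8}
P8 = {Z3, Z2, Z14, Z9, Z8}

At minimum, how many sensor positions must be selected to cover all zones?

P1, P2 together cover {Z12, Z3, Z2, Z1, Z14, Z13, Z9, Z4, Z8} — every zone.
No single sensor position contains all 9 zones, so 2 is optimal.

2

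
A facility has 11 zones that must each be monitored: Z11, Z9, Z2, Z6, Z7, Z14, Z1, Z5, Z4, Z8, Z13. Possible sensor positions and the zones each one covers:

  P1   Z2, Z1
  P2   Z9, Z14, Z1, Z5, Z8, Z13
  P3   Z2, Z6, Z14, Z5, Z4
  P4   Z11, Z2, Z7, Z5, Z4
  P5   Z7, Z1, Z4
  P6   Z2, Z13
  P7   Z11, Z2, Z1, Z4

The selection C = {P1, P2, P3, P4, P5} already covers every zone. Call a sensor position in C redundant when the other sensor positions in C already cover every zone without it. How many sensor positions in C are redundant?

2

Drop P1: the rest still cover every zone — redundant.
Drop P2: Z9, Z8, Z13 uncovered — not redundant.
Drop P3: Z6 uncovered — not redundant.
Drop P4: Z11 uncovered — not redundant.
Drop P5: the rest still cover every zone — redundant.
2 redundant: P1, P5.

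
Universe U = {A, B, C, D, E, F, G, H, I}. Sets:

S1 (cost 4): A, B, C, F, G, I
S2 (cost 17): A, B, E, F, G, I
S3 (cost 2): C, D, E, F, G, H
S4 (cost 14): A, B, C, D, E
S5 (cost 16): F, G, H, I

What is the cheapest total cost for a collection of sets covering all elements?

6

S1, S3 cover every element at cost 4 + 2 = 6.
Any cover uses at least 2 sets; among all covering selections none totals below 6.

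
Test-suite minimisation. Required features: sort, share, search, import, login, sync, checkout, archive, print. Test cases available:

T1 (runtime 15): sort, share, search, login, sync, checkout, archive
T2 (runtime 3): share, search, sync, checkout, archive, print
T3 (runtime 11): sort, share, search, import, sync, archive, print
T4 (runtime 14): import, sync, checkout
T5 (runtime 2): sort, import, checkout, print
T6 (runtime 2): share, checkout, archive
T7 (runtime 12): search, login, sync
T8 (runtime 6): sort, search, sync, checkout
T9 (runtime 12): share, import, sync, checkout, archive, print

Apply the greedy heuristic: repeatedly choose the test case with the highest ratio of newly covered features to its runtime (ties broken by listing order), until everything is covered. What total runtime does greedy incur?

17

Pick 1: T2 adds 6 new (share, search, sync, checkout, archive, print) at runtime 3 (ratio 6/3).
Pick 2: T5 adds 2 new (sort, import) at runtime 2 (ratio 2/2).
Pick 3: T7 adds 1 new (login) at runtime 12 (ratio 1/12).
Greedy total runtime: 3 + 2 + 12 = 17. (The true optimum is 16, so greedy overshoots here.)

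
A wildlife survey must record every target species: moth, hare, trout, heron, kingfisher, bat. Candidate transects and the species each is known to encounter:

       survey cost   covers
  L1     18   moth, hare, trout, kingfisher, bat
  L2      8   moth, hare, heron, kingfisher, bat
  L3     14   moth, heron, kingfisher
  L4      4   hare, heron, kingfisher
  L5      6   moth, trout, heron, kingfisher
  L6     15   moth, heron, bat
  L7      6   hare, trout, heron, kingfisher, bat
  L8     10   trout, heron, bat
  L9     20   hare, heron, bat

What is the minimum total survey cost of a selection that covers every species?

12

L5, L7 cover every species at survey cost 6 + 6 = 12.
Any cover uses at least 2 transects; among all covering selections none totals below 12.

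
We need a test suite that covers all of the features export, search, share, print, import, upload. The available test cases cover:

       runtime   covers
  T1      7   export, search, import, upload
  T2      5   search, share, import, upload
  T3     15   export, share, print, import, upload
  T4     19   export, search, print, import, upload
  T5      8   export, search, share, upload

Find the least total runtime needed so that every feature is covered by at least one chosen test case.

T2, T3 cover every feature at runtime 5 + 15 = 20.
Any cover uses at least 2 test cases; among all covering selections none totals below 20.
Greedy by coverage-per-runtime would pick T2, T1, T3 for 27 — worse than the optimum 20.

20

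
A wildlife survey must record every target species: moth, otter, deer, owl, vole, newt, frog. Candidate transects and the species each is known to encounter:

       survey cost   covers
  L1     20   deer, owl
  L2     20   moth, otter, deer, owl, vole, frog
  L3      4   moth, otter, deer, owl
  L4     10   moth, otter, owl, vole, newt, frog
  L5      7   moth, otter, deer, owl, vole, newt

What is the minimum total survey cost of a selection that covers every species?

14

L3, L4 cover every species at survey cost 4 + 10 = 14.
Any cover uses at least 2 transects; among all covering selections none totals below 14.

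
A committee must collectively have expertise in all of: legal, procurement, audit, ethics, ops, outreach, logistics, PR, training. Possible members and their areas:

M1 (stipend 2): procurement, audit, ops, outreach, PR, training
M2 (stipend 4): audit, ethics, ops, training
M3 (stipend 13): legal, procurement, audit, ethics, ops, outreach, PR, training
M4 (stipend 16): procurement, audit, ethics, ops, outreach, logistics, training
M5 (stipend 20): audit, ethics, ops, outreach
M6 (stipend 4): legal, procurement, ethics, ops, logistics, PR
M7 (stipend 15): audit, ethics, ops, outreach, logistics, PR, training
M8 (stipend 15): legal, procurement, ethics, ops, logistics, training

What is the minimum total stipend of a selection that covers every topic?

M1, M6 cover every topic at stipend 2 + 4 = 6.
Any cover uses at least 2 members; among all covering selections none totals below 6.

6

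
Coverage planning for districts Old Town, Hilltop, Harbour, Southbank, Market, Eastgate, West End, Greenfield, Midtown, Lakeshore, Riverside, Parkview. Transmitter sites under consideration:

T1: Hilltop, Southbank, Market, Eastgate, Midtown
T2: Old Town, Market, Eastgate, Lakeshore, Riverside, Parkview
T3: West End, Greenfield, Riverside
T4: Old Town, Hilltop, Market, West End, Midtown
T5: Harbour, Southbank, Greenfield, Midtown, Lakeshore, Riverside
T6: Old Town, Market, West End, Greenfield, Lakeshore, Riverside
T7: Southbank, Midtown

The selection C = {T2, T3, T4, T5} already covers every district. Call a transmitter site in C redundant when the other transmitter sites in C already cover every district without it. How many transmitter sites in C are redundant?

Drop T2: Eastgate, Parkview uncovered — not redundant.
Drop T3: the rest still cover every district — redundant.
Drop T4: Hilltop uncovered — not redundant.
Drop T5: Harbour, Southbank uncovered — not redundant.
1 redundant: T3.

1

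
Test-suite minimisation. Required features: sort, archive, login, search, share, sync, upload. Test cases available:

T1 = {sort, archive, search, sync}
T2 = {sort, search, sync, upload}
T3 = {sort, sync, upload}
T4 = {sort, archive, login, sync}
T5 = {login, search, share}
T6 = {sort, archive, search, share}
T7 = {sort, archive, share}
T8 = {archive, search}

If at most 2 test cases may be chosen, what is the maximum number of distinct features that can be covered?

Choosing T1, T5 covers {sort, archive, login, search, share, sync} — 6 features.
No choice of 2 test cases does better; here upload is left uncovered.

6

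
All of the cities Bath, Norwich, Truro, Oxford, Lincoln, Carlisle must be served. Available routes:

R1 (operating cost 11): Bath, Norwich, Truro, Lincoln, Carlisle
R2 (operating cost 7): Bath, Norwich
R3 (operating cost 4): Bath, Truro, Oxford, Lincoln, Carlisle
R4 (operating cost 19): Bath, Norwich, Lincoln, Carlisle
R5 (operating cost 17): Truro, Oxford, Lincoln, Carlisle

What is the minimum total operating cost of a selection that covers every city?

11

R2, R3 cover every city at operating cost 7 + 4 = 11.
Any cover uses at least 2 routes; among all covering selections none totals below 11.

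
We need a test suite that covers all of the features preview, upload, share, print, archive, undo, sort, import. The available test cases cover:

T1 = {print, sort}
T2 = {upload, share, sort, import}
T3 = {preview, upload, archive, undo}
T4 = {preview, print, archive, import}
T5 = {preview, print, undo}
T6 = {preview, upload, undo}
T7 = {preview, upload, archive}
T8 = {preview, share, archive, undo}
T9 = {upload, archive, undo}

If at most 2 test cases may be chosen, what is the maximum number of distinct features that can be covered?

Choosing T2, T3 covers {preview, upload, share, archive, undo, sort, import} — 7 features.
No choice of 2 test cases does better; here print is left uncovered.

7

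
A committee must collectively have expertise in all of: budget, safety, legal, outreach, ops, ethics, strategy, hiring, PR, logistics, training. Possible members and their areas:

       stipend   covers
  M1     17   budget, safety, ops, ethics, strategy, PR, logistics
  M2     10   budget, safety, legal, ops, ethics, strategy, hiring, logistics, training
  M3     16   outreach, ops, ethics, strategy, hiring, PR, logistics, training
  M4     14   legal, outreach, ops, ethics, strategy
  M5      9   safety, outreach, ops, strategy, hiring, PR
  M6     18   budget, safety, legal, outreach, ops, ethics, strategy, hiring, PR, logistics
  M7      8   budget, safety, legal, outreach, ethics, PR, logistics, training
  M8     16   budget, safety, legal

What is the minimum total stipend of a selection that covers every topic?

M5, M7 cover every topic at stipend 9 + 8 = 17.
Any cover uses at least 2 members; among all covering selections none totals below 17.

17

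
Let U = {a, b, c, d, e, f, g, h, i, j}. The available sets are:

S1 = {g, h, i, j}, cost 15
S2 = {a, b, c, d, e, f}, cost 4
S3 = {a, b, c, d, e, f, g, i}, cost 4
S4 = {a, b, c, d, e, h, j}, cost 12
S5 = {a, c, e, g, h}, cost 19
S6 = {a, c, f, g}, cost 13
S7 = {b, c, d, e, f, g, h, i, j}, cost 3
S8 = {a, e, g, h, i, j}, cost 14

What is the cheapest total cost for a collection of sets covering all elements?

S2, S7 cover every element at cost 4 + 3 = 7.
Any cover uses at least 2 sets; among all covering selections none totals below 7.

7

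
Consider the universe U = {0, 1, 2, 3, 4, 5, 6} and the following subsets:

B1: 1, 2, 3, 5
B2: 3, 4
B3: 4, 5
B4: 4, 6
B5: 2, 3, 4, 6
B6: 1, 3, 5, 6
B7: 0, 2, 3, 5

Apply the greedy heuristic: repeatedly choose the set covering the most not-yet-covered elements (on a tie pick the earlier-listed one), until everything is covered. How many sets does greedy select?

Pick 1: B1 covers 4 new elements (1, 2, 3, 5).
Pick 2: B4 covers 2 new elements (4, 6).
Pick 3: B7 covers 1 new elements (0).
Greedy uses 3 sets.

3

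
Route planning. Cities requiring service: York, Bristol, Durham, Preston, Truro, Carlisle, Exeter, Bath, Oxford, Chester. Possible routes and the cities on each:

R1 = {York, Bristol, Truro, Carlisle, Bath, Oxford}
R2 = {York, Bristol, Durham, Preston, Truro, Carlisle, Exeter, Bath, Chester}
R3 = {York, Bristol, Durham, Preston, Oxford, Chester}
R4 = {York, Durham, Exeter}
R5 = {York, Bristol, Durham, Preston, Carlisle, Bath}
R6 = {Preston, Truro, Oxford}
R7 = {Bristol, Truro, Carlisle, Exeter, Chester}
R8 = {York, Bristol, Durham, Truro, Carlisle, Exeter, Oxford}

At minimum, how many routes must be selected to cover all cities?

2

R1, R2 together cover {York, Bristol, Durham, Preston, Truro, Carlisle, Exeter, Bath, Oxford, Chester} — every city.
No single route contains all 10 cities, so 2 is optimal.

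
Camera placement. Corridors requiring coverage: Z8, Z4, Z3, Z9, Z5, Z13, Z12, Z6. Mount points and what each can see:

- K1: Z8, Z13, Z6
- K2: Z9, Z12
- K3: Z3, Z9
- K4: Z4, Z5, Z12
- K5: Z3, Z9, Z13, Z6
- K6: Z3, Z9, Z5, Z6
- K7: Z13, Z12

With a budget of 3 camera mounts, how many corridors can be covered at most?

Choosing K1, K3, K4 covers {Z8, Z4, Z3, Z9, Z5, Z13, Z12, Z6} — 8 corridors.
That is all 8 corridors.

8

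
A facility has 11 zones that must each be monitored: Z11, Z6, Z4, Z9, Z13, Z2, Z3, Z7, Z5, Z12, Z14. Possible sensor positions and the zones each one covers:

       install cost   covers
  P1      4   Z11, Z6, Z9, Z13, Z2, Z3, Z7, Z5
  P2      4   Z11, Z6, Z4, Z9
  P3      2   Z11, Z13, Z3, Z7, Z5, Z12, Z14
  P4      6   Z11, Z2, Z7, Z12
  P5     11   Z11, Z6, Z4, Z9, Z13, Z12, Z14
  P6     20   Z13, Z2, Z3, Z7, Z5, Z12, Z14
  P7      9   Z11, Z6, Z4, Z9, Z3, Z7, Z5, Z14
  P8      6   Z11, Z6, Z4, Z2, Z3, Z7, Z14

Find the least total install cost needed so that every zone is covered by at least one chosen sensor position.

P1, P2, P3 cover every zone at install cost 4 + 4 + 2 = 10.
Any cover uses at least 2 sensor positions; among all covering selections none totals below 10.

10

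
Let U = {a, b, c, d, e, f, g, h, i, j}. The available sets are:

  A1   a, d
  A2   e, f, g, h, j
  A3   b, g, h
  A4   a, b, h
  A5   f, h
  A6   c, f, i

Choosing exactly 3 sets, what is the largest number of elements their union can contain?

Choosing A1, A2, A6 covers {a, c, d, e, f, g, h, i, j} — 9 elements.
No choice of 3 sets does better; here b is left uncovered.

9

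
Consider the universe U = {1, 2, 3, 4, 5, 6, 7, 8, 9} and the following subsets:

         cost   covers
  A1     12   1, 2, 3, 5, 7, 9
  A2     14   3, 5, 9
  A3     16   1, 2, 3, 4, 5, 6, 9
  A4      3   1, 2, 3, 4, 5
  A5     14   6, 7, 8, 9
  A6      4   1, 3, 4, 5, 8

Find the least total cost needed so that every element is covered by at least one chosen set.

17

A4, A5 cover every element at cost 3 + 14 = 17.
Any cover uses at least 2 sets; among all covering selections none totals below 17.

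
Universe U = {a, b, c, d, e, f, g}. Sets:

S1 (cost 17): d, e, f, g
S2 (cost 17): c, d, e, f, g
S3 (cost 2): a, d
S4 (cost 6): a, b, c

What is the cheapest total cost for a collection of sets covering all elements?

S1, S4 cover every element at cost 17 + 6 = 23.
Any cover uses at least 2 sets; among all covering selections none totals below 23.

23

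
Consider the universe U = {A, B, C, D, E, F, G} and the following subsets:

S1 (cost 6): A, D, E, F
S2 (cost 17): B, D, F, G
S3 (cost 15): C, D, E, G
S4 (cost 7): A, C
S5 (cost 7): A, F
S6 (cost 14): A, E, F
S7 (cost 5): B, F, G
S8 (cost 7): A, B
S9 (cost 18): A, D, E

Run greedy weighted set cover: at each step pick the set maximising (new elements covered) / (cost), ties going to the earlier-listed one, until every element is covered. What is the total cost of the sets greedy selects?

Pick 1: S1 adds 4 new (A, D, E, F) at cost 6 (ratio 4/6).
Pick 2: S7 adds 2 new (B, G) at cost 5 (ratio 2/5).
Pick 3: S4 adds 1 new (C) at cost 7 (ratio 1/7).
Greedy total cost: 6 + 5 + 7 = 18.

18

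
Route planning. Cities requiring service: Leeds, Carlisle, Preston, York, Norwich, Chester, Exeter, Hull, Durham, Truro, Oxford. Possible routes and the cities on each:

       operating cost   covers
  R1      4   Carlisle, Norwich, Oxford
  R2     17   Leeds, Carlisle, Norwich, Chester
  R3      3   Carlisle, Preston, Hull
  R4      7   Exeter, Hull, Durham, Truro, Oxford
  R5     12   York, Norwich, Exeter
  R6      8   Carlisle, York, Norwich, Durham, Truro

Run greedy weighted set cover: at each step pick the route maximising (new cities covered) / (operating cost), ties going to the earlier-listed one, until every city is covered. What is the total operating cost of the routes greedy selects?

39

Pick 1: R3 adds 3 new (Carlisle, Preston, Hull) at operating cost 3 (ratio 3/3).
Pick 2: R4 adds 4 new (Exeter, Durham, Truro, Oxford) at operating cost 7 (ratio 4/7).
Pick 3: R1 adds 1 new (Norwich) at operating cost 4 (ratio 1/4).
Pick 4: R6 adds 1 new (York) at operating cost 8 (ratio 1/8).
Pick 5: R2 adds 2 new (Leeds, Chester) at operating cost 17 (ratio 2/17).
Greedy total operating cost: 3 + 7 + 4 + 8 + 17 = 39. (The true optimum is 35, so greedy overshoots here.)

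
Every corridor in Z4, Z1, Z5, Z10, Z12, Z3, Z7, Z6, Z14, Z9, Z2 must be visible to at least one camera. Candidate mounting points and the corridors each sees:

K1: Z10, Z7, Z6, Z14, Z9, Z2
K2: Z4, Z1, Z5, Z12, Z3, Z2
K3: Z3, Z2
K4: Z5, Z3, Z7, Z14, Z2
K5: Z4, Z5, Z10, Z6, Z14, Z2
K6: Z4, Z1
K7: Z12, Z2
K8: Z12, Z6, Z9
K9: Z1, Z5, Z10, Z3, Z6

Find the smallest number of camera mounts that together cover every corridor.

K1, K2 together cover {Z4, Z1, Z5, Z10, Z12, Z3, Z7, Z6, Z14, Z9, Z2} — every corridor.
No single camera mount contains all 11 corridors, so 2 is optimal.

2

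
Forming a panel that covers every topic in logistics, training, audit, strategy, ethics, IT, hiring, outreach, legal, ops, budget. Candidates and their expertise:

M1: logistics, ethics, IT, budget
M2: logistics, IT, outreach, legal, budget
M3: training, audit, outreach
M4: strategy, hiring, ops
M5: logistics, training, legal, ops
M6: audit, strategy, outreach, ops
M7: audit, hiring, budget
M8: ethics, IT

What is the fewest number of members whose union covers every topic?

M1, M2, M3, M4 together cover {logistics, training, audit, strategy, ethics, IT, hiring, outreach, legal, ops, budget} — every topic.
No 3 of the 8 members cover everything (all 56 triples fall short), so 4 is minimum.

4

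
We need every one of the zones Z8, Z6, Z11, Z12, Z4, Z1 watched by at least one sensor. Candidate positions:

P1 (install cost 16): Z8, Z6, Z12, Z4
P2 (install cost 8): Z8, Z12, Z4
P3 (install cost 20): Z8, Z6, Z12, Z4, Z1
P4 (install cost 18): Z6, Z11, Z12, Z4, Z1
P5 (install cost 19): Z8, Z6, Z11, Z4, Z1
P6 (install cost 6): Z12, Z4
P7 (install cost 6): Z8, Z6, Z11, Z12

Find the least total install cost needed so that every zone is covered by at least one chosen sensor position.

24

P4, P7 cover every zone at install cost 18 + 6 = 24.
Any cover uses at least 2 sensor positions; among all covering selections none totals below 24.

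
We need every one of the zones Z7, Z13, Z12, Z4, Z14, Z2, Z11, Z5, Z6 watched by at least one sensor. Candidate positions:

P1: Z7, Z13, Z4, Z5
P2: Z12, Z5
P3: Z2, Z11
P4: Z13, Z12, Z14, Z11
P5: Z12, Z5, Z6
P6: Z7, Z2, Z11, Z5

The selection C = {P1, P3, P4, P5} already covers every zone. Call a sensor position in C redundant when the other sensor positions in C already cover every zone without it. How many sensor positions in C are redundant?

0

Drop P1: Z7, Z4 uncovered — not redundant.
Drop P3: Z2 uncovered — not redundant.
Drop P4: Z14 uncovered — not redundant.
Drop P5: Z6 uncovered — not redundant.
None of the sensor positions in C is redundant.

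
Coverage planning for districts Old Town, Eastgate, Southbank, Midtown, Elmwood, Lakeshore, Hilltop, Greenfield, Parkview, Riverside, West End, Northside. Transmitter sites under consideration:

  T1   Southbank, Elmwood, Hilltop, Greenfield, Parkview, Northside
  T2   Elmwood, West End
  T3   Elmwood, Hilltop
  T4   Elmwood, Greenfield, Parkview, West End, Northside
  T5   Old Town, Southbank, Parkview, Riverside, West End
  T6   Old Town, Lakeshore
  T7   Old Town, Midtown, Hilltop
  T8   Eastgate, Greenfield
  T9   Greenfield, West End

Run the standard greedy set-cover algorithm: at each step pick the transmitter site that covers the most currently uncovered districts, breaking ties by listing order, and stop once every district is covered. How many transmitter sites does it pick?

Pick 1: T1 covers 6 new districts (Southbank, Elmwood, Hilltop, Greenfield, Parkview, Northside).
Pick 2: T5 covers 3 new districts (Old Town, Riverside, West End).
Pick 3: T6 covers 1 new districts (Lakeshore).
Pick 4: T7 covers 1 new districts (Midtown).
Pick 5: T8 covers 1 new districts (Eastgate).
Greedy uses 5 transmitter sites.

5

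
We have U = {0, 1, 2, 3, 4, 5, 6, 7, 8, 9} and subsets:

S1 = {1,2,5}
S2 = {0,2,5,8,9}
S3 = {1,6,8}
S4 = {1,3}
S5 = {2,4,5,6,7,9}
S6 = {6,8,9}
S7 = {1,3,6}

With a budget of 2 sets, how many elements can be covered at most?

Choosing S2, S5 covers {0, 2, 4, 5, 6, 7, 8, 9} — 8 elements.
No choice of 2 sets does better; here 1, 3 are left uncovered.

8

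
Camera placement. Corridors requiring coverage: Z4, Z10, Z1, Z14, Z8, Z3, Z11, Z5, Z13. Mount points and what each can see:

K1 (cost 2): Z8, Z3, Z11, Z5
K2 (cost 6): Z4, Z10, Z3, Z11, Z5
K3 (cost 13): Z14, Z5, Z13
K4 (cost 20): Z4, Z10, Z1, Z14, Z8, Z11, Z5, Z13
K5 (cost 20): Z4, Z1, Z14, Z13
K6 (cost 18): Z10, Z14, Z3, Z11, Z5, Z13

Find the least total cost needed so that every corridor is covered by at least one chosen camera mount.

22

K1, K4 cover every corridor at cost 2 + 20 = 22.
Any cover uses at least 2 camera mounts; among all covering selections none totals below 22.
Greedy by coverage-per-cost would pick K1, K2, K3, K4 for 41 — worse than the optimum 22.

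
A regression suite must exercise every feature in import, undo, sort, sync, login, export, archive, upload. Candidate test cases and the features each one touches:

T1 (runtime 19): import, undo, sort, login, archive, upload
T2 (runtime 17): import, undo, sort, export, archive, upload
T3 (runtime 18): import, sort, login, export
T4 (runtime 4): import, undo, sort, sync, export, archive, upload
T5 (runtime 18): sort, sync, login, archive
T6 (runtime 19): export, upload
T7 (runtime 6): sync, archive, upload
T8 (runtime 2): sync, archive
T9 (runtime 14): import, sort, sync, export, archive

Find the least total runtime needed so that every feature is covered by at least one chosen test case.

T3, T4 cover every feature at runtime 18 + 4 = 22.
Any cover uses at least 2 test cases; among all covering selections none totals below 22.

22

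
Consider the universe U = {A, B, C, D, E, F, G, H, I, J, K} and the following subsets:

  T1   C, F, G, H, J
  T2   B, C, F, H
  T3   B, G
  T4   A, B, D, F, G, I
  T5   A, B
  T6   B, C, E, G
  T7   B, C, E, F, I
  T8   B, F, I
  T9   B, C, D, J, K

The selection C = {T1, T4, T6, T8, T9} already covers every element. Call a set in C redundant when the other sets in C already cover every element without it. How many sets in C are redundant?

1

Drop T1: H uncovered — not redundant.
Drop T4: A uncovered — not redundant.
Drop T6: E uncovered — not redundant.
Drop T8: the rest still cover every element — redundant.
Drop T9: K uncovered — not redundant.
1 redundant: T8.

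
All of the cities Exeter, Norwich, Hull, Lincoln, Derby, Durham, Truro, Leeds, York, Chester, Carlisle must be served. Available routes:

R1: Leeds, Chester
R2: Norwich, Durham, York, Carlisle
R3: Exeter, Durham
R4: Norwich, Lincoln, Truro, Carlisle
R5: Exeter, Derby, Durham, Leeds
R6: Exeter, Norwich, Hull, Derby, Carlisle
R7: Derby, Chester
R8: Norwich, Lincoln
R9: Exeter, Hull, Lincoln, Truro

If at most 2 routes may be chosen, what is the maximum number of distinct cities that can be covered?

Choosing R2, R9 covers {Exeter, Norwich, Hull, Lincoln, Durham, Truro, York, Carlisle} — 8 cities.
No choice of 2 routes does better; here Derby, Leeds, Chester are left uncovered.

8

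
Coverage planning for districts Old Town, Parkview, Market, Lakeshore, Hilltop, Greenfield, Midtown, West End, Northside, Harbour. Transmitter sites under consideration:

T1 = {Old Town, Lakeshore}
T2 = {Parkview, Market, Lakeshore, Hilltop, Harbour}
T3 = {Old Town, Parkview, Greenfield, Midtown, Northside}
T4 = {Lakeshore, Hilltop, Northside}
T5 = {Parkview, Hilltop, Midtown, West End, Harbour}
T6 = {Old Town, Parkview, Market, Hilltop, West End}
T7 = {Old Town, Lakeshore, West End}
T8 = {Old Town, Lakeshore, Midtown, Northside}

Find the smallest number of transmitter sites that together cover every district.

3

T2, T3, T5 together cover {Old Town, Parkview, Market, Lakeshore, Hilltop, Greenfield, Midtown, West End, Northside, Harbour} — every district.
No 2 of the 8 transmitter sites cover everything (all 28 pairs fall short), so 3 is minimum.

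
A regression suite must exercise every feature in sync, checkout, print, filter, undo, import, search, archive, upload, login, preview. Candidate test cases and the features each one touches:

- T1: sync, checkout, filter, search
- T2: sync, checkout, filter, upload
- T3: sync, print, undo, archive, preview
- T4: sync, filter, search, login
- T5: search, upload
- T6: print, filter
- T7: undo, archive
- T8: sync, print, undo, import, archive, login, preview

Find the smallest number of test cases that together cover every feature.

T1, T2, T8 together cover {sync, checkout, print, filter, undo, import, search, archive, upload, login, preview} — every feature.
No 2 of the 8 test cases cover everything (all 28 pairs fall short), so 3 is minimum.

3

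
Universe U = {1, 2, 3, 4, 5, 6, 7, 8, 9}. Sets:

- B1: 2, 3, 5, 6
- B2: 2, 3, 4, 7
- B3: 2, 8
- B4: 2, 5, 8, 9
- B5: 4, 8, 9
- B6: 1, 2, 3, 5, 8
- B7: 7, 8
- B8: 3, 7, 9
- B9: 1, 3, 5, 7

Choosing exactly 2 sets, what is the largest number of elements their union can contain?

Choosing B1, B5 covers {2, 3, 4, 5, 6, 8, 9} — 7 elements.
No choice of 2 sets does better; here 1, 7 are left uncovered.

7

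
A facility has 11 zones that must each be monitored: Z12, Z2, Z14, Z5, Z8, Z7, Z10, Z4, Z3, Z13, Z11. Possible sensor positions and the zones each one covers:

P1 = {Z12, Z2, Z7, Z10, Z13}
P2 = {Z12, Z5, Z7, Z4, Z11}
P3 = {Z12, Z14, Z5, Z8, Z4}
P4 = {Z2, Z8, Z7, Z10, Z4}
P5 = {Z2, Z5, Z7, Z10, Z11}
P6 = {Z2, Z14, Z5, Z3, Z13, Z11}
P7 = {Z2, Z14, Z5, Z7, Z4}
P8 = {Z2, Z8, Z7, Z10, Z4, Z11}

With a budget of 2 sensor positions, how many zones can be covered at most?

10

Choosing P4, P6 covers {Z2, Z14, Z5, Z8, Z7, Z10, Z4, Z3, Z13, Z11} — 10 zones.
No choice of 2 sensor positions does better; here Z12 is left uncovered.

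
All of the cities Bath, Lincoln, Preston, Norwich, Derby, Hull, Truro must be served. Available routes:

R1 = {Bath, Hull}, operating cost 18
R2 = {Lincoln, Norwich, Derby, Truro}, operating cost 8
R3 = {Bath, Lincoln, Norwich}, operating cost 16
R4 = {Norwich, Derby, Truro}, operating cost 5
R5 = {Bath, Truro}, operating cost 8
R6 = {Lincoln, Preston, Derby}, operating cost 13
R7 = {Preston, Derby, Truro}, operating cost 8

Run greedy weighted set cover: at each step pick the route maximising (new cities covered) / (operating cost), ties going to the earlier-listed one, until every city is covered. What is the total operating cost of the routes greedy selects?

Pick 1: R4 adds 3 new (Norwich, Derby, Truro) at operating cost 5 (ratio 3/5).
Pick 2: R6 adds 2 new (Lincoln, Preston) at operating cost 13 (ratio 2/13).
Pick 3: R5 adds 1 new (Bath) at operating cost 8 (ratio 1/8).
Pick 4: R1 adds 1 new (Hull) at operating cost 18 (ratio 1/18).
Greedy total operating cost: 5 + 13 + 8 + 18 = 44. (The true optimum is 34, so greedy overshoots here.)

44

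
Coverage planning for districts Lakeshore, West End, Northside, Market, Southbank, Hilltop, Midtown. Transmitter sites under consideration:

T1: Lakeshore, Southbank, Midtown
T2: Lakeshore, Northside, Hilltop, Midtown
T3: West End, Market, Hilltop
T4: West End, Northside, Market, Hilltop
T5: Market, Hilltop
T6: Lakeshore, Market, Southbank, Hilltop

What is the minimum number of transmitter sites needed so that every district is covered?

T1, T4 together cover {Lakeshore, West End, Northside, Market, Southbank, Hilltop, Midtown} — every district.
No single transmitter site contains all 7 districts, so 2 is optimal.
Greedy (largest uncovered first) would take T2, T3, T1 — 3 transmitter sites — but 2 suffice.

2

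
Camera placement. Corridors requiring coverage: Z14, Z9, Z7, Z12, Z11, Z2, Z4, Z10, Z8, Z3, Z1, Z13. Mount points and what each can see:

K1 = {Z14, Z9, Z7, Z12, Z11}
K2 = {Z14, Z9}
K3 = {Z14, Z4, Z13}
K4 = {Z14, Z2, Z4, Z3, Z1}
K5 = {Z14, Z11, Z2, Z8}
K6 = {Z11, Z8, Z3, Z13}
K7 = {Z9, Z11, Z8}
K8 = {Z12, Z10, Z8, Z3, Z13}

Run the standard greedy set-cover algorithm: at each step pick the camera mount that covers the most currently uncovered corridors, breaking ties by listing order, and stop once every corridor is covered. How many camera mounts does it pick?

3

Pick 1: K1 covers 5 new corridors (Z14, Z9, Z7, Z12, Z11).
Pick 2: K4 covers 4 new corridors (Z2, Z4, Z3, Z1).
Pick 3: K8 covers 3 new corridors (Z10, Z8, Z13).
Greedy uses 3 camera mounts.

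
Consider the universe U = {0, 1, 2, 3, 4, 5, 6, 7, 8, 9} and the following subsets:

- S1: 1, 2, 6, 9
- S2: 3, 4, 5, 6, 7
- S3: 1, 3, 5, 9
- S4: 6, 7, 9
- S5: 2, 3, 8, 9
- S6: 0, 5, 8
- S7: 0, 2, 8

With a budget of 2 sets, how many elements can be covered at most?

Choosing S1, S2 covers {1, 2, 3, 4, 5, 6, 7, 9} — 8 elements.
No choice of 2 sets does better; here 0, 8 are left uncovered.

8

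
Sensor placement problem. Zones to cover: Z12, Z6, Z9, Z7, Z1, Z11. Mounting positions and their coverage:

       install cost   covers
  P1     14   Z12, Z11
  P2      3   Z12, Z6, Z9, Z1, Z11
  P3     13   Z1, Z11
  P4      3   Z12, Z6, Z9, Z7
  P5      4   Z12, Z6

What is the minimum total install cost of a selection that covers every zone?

P2, P4 cover every zone at install cost 3 + 3 = 6.
Any cover uses at least 2 sensor positions; among all covering selections none totals below 6.

6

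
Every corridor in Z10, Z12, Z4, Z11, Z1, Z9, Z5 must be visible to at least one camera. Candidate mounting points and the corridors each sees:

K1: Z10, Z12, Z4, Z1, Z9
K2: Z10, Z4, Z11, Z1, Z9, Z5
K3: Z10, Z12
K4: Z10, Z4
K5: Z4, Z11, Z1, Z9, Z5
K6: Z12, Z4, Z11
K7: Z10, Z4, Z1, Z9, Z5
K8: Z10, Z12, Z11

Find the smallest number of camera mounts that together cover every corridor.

K1, K2 together cover {Z10, Z12, Z4, Z11, Z1, Z9, Z5} — every corridor.
No single camera mount contains all 7 corridors, so 2 is optimal.

2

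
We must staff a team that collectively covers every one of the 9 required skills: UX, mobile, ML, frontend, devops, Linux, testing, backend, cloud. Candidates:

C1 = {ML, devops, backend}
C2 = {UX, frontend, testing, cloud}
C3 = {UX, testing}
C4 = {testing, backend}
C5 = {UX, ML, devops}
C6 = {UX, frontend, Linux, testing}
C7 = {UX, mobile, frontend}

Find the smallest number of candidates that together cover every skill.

C1, C2, C6, C7 together cover {UX, mobile, ML, frontend, devops, Linux, testing, backend, cloud} — every skill.
No 3 of the 7 candidates cover everything (all 35 triples fall short), so 4 is minimum.

4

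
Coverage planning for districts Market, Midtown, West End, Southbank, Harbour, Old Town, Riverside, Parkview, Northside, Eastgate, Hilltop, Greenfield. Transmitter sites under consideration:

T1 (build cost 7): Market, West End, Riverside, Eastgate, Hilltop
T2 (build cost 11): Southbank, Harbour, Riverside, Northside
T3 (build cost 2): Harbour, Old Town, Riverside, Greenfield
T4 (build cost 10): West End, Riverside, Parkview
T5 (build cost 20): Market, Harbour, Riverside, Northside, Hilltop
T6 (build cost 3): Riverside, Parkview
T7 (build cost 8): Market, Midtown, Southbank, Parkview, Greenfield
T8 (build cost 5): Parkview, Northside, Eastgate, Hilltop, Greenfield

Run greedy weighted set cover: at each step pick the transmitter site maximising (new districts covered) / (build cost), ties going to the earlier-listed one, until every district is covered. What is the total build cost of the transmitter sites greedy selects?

22

Pick 1: T3 adds 4 new (Harbour, Old Town, Riverside, Greenfield) at build cost 2 (ratio 4/2).
Pick 2: T8 adds 4 new (Parkview, Northside, Eastgate, Hilltop) at build cost 5 (ratio 4/5).
Pick 3: T7 adds 3 new (Market, Midtown, Southbank) at build cost 8 (ratio 3/8).
Pick 4: T1 adds 1 new (West End) at build cost 7 (ratio 1/7).
Greedy total build cost: 2 + 5 + 8 + 7 = 22.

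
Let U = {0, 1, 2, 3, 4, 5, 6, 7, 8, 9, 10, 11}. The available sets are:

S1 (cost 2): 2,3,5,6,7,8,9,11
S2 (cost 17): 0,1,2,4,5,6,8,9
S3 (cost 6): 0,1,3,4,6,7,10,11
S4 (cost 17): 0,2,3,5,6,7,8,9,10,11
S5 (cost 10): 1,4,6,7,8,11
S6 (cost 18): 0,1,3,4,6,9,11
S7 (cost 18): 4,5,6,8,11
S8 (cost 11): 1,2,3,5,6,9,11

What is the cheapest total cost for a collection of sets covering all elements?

S1, S3 cover every element at cost 2 + 6 = 8.
Any cover uses at least 2 sets; among all covering selections none totals below 8.

8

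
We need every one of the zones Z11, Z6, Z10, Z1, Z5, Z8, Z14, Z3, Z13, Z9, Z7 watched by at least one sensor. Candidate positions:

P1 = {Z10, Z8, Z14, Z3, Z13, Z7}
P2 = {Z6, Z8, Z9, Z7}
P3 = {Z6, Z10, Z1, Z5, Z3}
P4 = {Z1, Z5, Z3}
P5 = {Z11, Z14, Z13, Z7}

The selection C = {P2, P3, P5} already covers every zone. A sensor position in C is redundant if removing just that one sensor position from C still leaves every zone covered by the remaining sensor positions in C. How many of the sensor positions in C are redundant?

Drop P2: Z8, Z9 uncovered — not redundant.
Drop P3: Z10, Z1, Z5, Z3 uncovered — not redundant.
Drop P5: Z11, Z14, Z13 uncovered — not redundant.
None of the sensor positions in C is redundant.

0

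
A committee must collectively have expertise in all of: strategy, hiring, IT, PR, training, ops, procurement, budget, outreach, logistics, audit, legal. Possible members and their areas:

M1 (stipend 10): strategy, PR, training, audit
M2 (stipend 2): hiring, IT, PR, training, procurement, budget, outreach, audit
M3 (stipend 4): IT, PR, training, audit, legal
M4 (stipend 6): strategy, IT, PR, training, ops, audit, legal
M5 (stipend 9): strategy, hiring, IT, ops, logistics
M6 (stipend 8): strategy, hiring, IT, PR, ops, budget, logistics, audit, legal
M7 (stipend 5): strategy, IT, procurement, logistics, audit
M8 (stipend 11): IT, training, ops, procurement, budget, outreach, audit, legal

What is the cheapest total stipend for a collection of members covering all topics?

M2, M6 cover every topic at stipend 2 + 8 = 10.
Any cover uses at least 2 members; among all covering selections none totals below 10.
Greedy by coverage-per-stipend would pick M2, M4, M7 for 13 — worse than the optimum 10.

10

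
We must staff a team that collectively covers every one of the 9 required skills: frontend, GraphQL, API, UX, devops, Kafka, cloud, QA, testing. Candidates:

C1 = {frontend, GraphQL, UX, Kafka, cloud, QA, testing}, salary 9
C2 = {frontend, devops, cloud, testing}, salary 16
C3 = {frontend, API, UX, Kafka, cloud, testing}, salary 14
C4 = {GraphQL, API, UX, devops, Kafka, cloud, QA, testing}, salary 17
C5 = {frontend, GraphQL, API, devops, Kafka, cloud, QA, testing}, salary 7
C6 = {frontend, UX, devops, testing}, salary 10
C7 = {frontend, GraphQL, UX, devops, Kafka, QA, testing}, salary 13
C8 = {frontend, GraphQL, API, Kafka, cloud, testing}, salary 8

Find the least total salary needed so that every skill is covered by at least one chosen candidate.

C1, C5 cover every skill at salary 9 + 7 = 16.
Any cover uses at least 2 candidates; among all covering selections none totals below 16.

16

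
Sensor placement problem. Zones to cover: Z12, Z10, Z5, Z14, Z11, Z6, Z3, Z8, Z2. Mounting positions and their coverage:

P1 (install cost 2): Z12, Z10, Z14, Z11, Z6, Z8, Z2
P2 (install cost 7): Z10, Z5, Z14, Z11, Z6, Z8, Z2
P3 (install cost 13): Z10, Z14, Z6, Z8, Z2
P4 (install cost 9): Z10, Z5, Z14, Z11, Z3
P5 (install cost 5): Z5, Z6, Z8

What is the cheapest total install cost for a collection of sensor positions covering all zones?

11

P1, P4 cover every zone at install cost 2 + 9 = 11.
Any cover uses at least 2 sensor positions; among all covering selections none totals below 11.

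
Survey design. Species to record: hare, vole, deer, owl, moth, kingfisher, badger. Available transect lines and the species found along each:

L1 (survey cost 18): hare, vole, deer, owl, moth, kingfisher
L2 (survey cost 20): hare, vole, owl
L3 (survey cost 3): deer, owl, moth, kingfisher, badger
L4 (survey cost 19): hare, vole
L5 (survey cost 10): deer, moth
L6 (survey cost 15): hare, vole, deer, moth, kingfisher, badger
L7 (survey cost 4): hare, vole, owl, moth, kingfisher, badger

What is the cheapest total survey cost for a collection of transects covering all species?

7

L3, L7 cover every species at survey cost 3 + 4 = 7.
Any cover uses at least 2 transects; among all covering selections none totals below 7.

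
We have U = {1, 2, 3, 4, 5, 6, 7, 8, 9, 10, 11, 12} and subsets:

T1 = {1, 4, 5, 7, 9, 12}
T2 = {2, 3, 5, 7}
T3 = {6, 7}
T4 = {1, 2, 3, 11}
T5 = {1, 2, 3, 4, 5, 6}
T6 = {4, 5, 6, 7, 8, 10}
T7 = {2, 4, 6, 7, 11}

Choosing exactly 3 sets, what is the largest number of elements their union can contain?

12

Choosing T1, T4, T6 covers {1, 2, 3, 4, 5, 6, 7, 8, 9, 10, 11, 12} — 12 elements.
That is all 12 elements.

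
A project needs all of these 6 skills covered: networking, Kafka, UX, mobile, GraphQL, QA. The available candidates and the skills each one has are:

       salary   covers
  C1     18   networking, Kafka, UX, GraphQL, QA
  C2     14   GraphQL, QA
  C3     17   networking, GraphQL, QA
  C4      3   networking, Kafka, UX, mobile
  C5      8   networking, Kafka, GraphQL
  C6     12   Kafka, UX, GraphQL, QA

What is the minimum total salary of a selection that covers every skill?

15

C4, C6 cover every skill at salary 3 + 12 = 15.
Any cover uses at least 2 candidates; among all covering selections none totals below 15.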